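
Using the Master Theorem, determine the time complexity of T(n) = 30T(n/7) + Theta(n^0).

Master Theorem for T(n) = 30T(n/7) + O(n^0):

a = 30, b = 7, c = 0
log_b(a) = log_7(30) = 1.7479

Case 1: c = 0 < log_7(30) = 1.7479
T(n) = O(n^(log_7 30))

For T(n) = 30T(n/7) + O(n^0): log_7(30) = 1.7479. This is Case 1 of the Master Theorem (c < log_b(a), work dominated by leaves), giving O(n^(log_7 30)).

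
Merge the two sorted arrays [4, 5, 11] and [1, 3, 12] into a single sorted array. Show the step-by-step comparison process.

Merging process:

Compare 4 vs 1: take 1 from right. Merged: [1]
Compare 4 vs 3: take 3 from right. Merged: [1, 3]
Compare 4 vs 12: take 4 from left. Merged: [1, 3, 4]
Compare 5 vs 12: take 5 from left. Merged: [1, 3, 4, 5]
Compare 11 vs 12: take 11 from left. Merged: [1, 3, 4, 5, 11]
Append remaining from right: [12]. Merged: [1, 3, 4, 5, 11, 12]

Final merged array: [1, 3, 4, 5, 11, 12]
Total comparisons: 5

The merged array is [1, 3, 4, 5, 11, 12], requiring 5 comparisons. The merge step runs in O(n) time where n is the total number of elements.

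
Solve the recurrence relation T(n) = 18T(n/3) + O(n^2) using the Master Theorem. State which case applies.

Master Theorem for T(n) = 18T(n/3) + O(n^2):

a = 18, b = 3, c = 2
log_b(a) = log_3(18) = 2.6309

Case 1: c = 2 < log_3(18) = 2.6309
T(n) = O(n^(log_3 18))

For T(n) = 18T(n/3) + O(n^2): log_3(18) = 2.6309. This is Case 1 of the Master Theorem (c < log_b(a), work dominated by leaves), giving O(n^(log_3 18)).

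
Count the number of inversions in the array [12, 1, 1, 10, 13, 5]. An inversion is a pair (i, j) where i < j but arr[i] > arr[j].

Finding inversions in [12, 1, 1, 10, 13, 5]:

(0, 1): arr[0]=12 > arr[1]=1
(0, 2): arr[0]=12 > arr[2]=1
(0, 3): arr[0]=12 > arr[3]=10
(0, 5): arr[0]=12 > arr[5]=5
(3, 5): arr[3]=10 > arr[5]=5
(4, 5): arr[4]=13 > arr[5]=5

Total inversions: 6

The array has 6 inversion(s): (0,1), (0,2), (0,3), (0,5), (3,5), (4,5). Each pair (i,j) satisfies i < j and arr[i] > arr[j].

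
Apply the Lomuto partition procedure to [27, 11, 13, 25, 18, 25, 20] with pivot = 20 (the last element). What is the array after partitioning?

Lomuto partition with pivot = 20:

Initial array: [27, 11, 13, 25, 18, 25, 20]

arr[0]=27 > 20: no swap
arr[1]=11 <= 20: swap with position 0, array becomes [11, 27, 13, 25, 18, 25, 20]
arr[2]=13 <= 20: swap with position 1, array becomes [11, 13, 27, 25, 18, 25, 20]
arr[3]=25 > 20: no swap
arr[4]=18 <= 20: swap with position 2, array becomes [11, 13, 18, 25, 27, 25, 20]
arr[5]=25 > 20: no swap

Place pivot at position 3: [11, 13, 18, 20, 27, 25, 25]
Pivot position: 3

After partitioning with pivot 20, the array becomes [11, 13, 18, 20, 27, 25, 25]. The pivot is placed at index 3. All elements to the left of the pivot are <= 20, and all elements to the right are > 20.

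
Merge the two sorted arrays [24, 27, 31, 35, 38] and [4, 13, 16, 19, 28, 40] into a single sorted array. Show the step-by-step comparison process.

Merging process:

Compare 24 vs 4: take 4 from right. Merged: [4]
Compare 24 vs 13: take 13 from right. Merged: [4, 13]
Compare 24 vs 16: take 16 from right. Merged: [4, 13, 16]
Compare 24 vs 19: take 19 from right. Merged: [4, 13, 16, 19]
Compare 24 vs 28: take 24 from left. Merged: [4, 13, 16, 19, 24]
Compare 27 vs 28: take 27 from left. Merged: [4, 13, 16, 19, 24, 27]
Compare 31 vs 28: take 28 from right. Merged: [4, 13, 16, 19, 24, 27, 28]
Compare 31 vs 40: take 31 from left. Merged: [4, 13, 16, 19, 24, 27, 28, 31]
Compare 35 vs 40: take 35 from left. Merged: [4, 13, 16, 19, 24, 27, 28, 31, 35]
Compare 38 vs 40: take 38 from left. Merged: [4, 13, 16, 19, 24, 27, 28, 31, 35, 38]
Append remaining from right: [40]. Merged: [4, 13, 16, 19, 24, 27, 28, 31, 35, 38, 40]

Final merged array: [4, 13, 16, 19, 24, 27, 28, 31, 35, 38, 40]
Total comparisons: 10

The merged array is [4, 13, 16, 19, 24, 27, 28, 31, 35, 38, 40], requiring 10 comparisons. The merge step runs in O(n) time where n is the total number of elements.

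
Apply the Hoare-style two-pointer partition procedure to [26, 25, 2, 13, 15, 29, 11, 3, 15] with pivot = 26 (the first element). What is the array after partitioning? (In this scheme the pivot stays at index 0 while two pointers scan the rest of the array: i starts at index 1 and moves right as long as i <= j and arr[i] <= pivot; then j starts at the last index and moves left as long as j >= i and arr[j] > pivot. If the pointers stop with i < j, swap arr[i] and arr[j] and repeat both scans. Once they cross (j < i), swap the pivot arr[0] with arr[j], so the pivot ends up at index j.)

Hoare-style two-pointer partition with pivot = 26:

Initial array: [26, 25, 2, 13, 15, 29, 11, 3, 15]

Pointers start at i = 1, j = 8.
i stops at index 5 (arr[5]=29 > 26), j stops at index 8 (arr[8]=15 <= 26): swap arr[5] and arr[8], array becomes [26, 25, 2, 13, 15, 15, 11, 3, 29]
i ends at 8, j ends at 7: the pointers have crossed (j < i), so scanning stops.

Swap pivot arr[0] with arr[7] to place pivot at position 7: [3, 25, 2, 13, 15, 15, 11, 26, 29]
Pivot position: 7

After partitioning with pivot 26, the array becomes [3, 25, 2, 13, 15, 15, 11, 26, 29]. The pivot is placed at index 7. All elements to the left of the pivot are <= 26, and all elements to the right are > 26.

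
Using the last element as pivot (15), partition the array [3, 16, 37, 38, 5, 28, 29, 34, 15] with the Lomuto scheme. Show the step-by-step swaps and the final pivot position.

Lomuto partition with pivot = 15:

Initial array: [3, 16, 37, 38, 5, 28, 29, 34, 15]

arr[0]=3 <= 15: swap with position 0, array becomes [3, 16, 37, 38, 5, 28, 29, 34, 15]
arr[1]=16 > 15: no swap
arr[2]=37 > 15: no swap
arr[3]=38 > 15: no swap
arr[4]=5 <= 15: swap with position 1, array becomes [3, 5, 37, 38, 16, 28, 29, 34, 15]
arr[5]=28 > 15: no swap
arr[6]=29 > 15: no swap
arr[7]=34 > 15: no swap

Place pivot at position 2: [3, 5, 15, 38, 16, 28, 29, 34, 37]
Pivot position: 2

After partitioning with pivot 15, the array becomes [3, 5, 15, 38, 16, 28, 29, 34, 37]. The pivot is placed at index 2. All elements to the left of the pivot are <= 15, and all elements to the right are > 15.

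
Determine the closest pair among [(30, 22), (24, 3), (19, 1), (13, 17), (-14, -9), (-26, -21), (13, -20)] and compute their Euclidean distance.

Computing all pairwise distances among 7 points:

d((30, 22), (24, 3)) = 19.9249
d((30, 22), (19, 1)) = 23.7065
d((30, 22), (13, 17)) = 17.72
d((30, 22), (-14, -9)) = 53.8238
d((30, 22), (-26, -21)) = 70.6045
d((30, 22), (13, -20)) = 45.31
d((24, 3), (19, 1)) = 5.3852 <-- minimum
d((24, 3), (13, 17)) = 17.8045
d((24, 3), (-14, -9)) = 39.8497
d((24, 3), (-26, -21)) = 55.4617
d((24, 3), (13, -20)) = 25.4951
d((19, 1), (13, 17)) = 17.088
d((19, 1), (-14, -9)) = 34.4819
d((19, 1), (-26, -21)) = 50.0899
d((19, 1), (13, -20)) = 21.8403
d((13, 17), (-14, -9)) = 37.4833
d((13, 17), (-26, -21)) = 54.4518
d((13, 17), (13, -20)) = 37.0
d((-14, -9), (-26, -21)) = 16.9706
d((-14, -9), (13, -20)) = 29.1548
d((-26, -21), (13, -20)) = 39.0128

Closest pair: (24, 3) and (19, 1) with distance 5.3852

The closest pair is (24, 3) and (19, 1) with Euclidean distance 5.3852. For 7 points, brute-force pairwise comparison is shown above. For large n, the divide-and-conquer algorithm (sort by x, recurse on halves, check the dividing strip) achieves O(n log n).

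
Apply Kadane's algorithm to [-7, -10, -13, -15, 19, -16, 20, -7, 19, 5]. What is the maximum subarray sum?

Using Kadane's algorithm on [-7, -10, -13, -15, 19, -16, 20, -7, 19, 5]:

Scanning through the array:
Position 1 (value -10): max_ending_here = -10, max_so_far = -7
Position 2 (value -13): max_ending_here = -13, max_so_far = -7
Position 3 (value -15): max_ending_here = -15, max_so_far = -7
Position 4 (value 19): max_ending_here = 19, max_so_far = 19
Position 5 (value -16): max_ending_here = 3, max_so_far = 19
Position 6 (value 20): max_ending_here = 23, max_so_far = 23
Position 7 (value -7): max_ending_here = 16, max_so_far = 23
Position 8 (value 19): max_ending_here = 35, max_so_far = 35
Position 9 (value 5): max_ending_here = 40, max_so_far = 40

Maximum subarray: [19, -16, 20, -7, 19, 5]
Maximum sum: 40

The maximum subarray is [19, -16, 20, -7, 19, 5] with sum 40. This subarray runs from index 4 to index 9.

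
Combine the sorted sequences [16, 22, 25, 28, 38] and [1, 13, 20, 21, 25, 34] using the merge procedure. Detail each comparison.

Merging process:

Compare 16 vs 1: take 1 from right. Merged: [1]
Compare 16 vs 13: take 13 from right. Merged: [1, 13]
Compare 16 vs 20: take 16 from left. Merged: [1, 13, 16]
Compare 22 vs 20: take 20 from right. Merged: [1, 13, 16, 20]
Compare 22 vs 21: take 21 from right. Merged: [1, 13, 16, 20, 21]
Compare 22 vs 25: take 22 from left. Merged: [1, 13, 16, 20, 21, 22]
Compare 25 vs 25: take 25 from left. Merged: [1, 13, 16, 20, 21, 22, 25]
Compare 28 vs 25: take 25 from right. Merged: [1, 13, 16, 20, 21, 22, 25, 25]
Compare 28 vs 34: take 28 from left. Merged: [1, 13, 16, 20, 21, 22, 25, 25, 28]
Compare 38 vs 34: take 34 from right. Merged: [1, 13, 16, 20, 21, 22, 25, 25, 28, 34]
Append remaining from left: [38]. Merged: [1, 13, 16, 20, 21, 22, 25, 25, 28, 34, 38]

Final merged array: [1, 13, 16, 20, 21, 22, 25, 25, 28, 34, 38]
Total comparisons: 10

The merged array is [1, 13, 16, 20, 21, 22, 25, 25, 28, 34, 38], requiring 10 comparisons. The merge step runs in O(n) time where n is the total number of elements.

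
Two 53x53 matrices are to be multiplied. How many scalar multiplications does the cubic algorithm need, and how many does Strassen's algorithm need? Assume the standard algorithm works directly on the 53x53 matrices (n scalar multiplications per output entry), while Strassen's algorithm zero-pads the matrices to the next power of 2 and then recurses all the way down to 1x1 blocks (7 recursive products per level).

Matrix multiplication for 53x53 matrices:

Strassen's algorithm requires power-of-2 dimensions. Pad 53x53 to 64x64 (next power of 2).

Standard algorithm: 53^3 = 148877 multiplications
Strassen's algorithm: 7^(log2(64)) = 7^6 = 117649 multiplications
Savings: 148877 - 117649 = 31228 multiplications

Standard: 148877 multiplications (53^3). Strassen: 117649 multiplications (7^6, after padding to 64x64). Strassen reduces 8 recursive multiplications to 7 at each level.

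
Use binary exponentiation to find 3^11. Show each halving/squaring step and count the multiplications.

Computing 3^11 by squaring (build up from 3^1; each line after the first costs one multiplication):

3^1 = 3
3^2 = (3^1)^2 = 3^2 = 9
3^4 = (3^2)^2 = 9^2 = 81
3^5 = 3 * 3^4 = 3 * 81 = 243
3^10 = (3^5)^2 = 243^2 = 59049
3^11 = 3 * 3^10 = 3 * 59049 = 177147

Result: 177147
Multiplications needed: 5 (5 lines after 3^1)

3^11 = 177147. Using exponentiation by squaring, this requires 5 multiplications. The key idea: if the exponent is even, square the half-power; if odd, multiply by the base once.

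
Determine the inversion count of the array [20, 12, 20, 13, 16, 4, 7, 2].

Finding inversions in [20, 12, 20, 13, 16, 4, 7, 2]:

(0, 1): arr[0]=20 > arr[1]=12
(0, 3): arr[0]=20 > arr[3]=13
(0, 4): arr[0]=20 > arr[4]=16
(0, 5): arr[0]=20 > arr[5]=4
(0, 6): arr[0]=20 > arr[6]=7
(0, 7): arr[0]=20 > arr[7]=2
(1, 5): arr[1]=12 > arr[5]=4
(1, 6): arr[1]=12 > arr[6]=7
(1, 7): arr[1]=12 > arr[7]=2
(2, 3): arr[2]=20 > arr[3]=13
(2, 4): arr[2]=20 > arr[4]=16
(2, 5): arr[2]=20 > arr[5]=4
(2, 6): arr[2]=20 > arr[6]=7
(2, 7): arr[2]=20 > arr[7]=2
(3, 5): arr[3]=13 > arr[5]=4
(3, 6): arr[3]=13 > arr[6]=7
(3, 7): arr[3]=13 > arr[7]=2
(4, 5): arr[4]=16 > arr[5]=4
(4, 6): arr[4]=16 > arr[6]=7
(4, 7): arr[4]=16 > arr[7]=2
(5, 7): arr[5]=4 > arr[7]=2
(6, 7): arr[6]=7 > arr[7]=2

Total inversions: 22

The array has 22 inversion(s): (0,1), (0,3), (0,4), (0,5), (0,6), (0,7), (1,5), (1,6), (1,7), (2,3), (2,4), (2,5), (2,6), (2,7), (3,5), (3,6), (3,7), (4,5), (4,6), (4,7), (5,7), (6,7). Each pair (i,j) satisfies i < j and arr[i] > arr[j].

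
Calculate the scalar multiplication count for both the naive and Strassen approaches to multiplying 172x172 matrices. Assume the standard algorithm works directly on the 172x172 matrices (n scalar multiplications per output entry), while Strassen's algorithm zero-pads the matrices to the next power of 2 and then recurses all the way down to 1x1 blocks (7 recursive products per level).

Matrix multiplication for 172x172 matrices:

Strassen's algorithm requires power-of-2 dimensions. Pad 172x172 to 256x256 (next power of 2).

Standard algorithm: 172^3 = 5088448 multiplications
Strassen's algorithm: 7^(log2(256)) = 7^8 = 5764801 multiplications
Difference: 5088448 - 5764801 = -676353 (Strassen uses MORE here due to padding overhead — for small or just-over-power-of-2 n, padding can outweigh the per-level savings)

Standard: 5088448 multiplications (172^3). Strassen: 5764801 multiplications (7^8, after padding to 256x256). Strassen reduces 8 recursive multiplications to 7 at each level.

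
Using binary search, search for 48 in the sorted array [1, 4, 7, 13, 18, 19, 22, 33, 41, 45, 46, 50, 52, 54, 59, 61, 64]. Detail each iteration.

Binary search for 48 in [1, 4, 7, 13, 18, 19, 22, 33, 41, 45, 46, 50, 52, 54, 59, 61, 64]:

lo=0, hi=16, mid=8, arr[mid]=41 -> 41 < 48, search right half
lo=9, hi=16, mid=12, arr[mid]=52 -> 52 > 48, search left half
lo=9, hi=11, mid=10, arr[mid]=46 -> 46 < 48, search right half
lo=11, hi=11, mid=11, arr[mid]=50 -> 50 > 48, search left half
lo=11 > hi=10, target 48 not found

Binary search determines that 48 is not in the array after 4 comparisons. The search space was exhausted without finding the target.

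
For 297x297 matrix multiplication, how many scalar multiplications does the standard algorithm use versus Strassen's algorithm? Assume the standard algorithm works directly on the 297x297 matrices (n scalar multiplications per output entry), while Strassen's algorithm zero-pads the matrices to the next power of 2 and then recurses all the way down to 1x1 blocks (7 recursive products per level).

Matrix multiplication for 297x297 matrices:

Strassen's algorithm requires power-of-2 dimensions. Pad 297x297 to 512x512 (next power of 2).

Standard algorithm: 297^3 = 26198073 multiplications
Strassen's algorithm: 7^(log2(512)) = 7^9 = 40353607 multiplications
Difference: 26198073 - 40353607 = -14155534 (Strassen uses MORE here due to padding overhead — for small or just-over-power-of-2 n, padding can outweigh the per-level savings)

Standard: 26198073 multiplications (297^3). Strassen: 40353607 multiplications (7^9, after padding to 512x512). Strassen reduces 8 recursive multiplications to 7 at each level.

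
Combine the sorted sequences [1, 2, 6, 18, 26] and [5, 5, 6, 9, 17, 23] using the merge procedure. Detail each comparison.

Merging process:

Compare 1 vs 5: take 1 from left. Merged: [1]
Compare 2 vs 5: take 2 from left. Merged: [1, 2]
Compare 6 vs 5: take 5 from right. Merged: [1, 2, 5]
Compare 6 vs 5: take 5 from right. Merged: [1, 2, 5, 5]
Compare 6 vs 6: take 6 from left. Merged: [1, 2, 5, 5, 6]
Compare 18 vs 6: take 6 from right. Merged: [1, 2, 5, 5, 6, 6]
Compare 18 vs 9: take 9 from right. Merged: [1, 2, 5, 5, 6, 6, 9]
Compare 18 vs 17: take 17 from right. Merged: [1, 2, 5, 5, 6, 6, 9, 17]
Compare 18 vs 23: take 18 from left. Merged: [1, 2, 5, 5, 6, 6, 9, 17, 18]
Compare 26 vs 23: take 23 from right. Merged: [1, 2, 5, 5, 6, 6, 9, 17, 18, 23]
Append remaining from left: [26]. Merged: [1, 2, 5, 5, 6, 6, 9, 17, 18, 23, 26]

Final merged array: [1, 2, 5, 5, 6, 6, 9, 17, 18, 23, 26]
Total comparisons: 10

The merged array is [1, 2, 5, 5, 6, 6, 9, 17, 18, 23, 26], requiring 10 comparisons. The merge step runs in O(n) time where n is the total number of elements.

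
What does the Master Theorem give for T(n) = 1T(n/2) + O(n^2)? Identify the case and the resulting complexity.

Master Theorem for T(n) = 1T(n/2) + O(n^2):

a = 1, b = 2, c = 2
log_b(a) = log_2(1) = 0.0000

Case 3: c = 2 > log_2(1) = 0.0000
T(n) = O(n^2) = O(n^2)

For T(n) = 1T(n/2) + O(n^2): log_2(1) = 0.0000. This is Case 3 of the Master Theorem (c > log_b(a), work dominated by root), giving O(n^2).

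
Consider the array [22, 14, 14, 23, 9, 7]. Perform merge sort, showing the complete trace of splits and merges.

Merge sort trace:

Split: [22, 14, 14, 23, 9, 7] -> [22, 14, 14] and [23, 9, 7]
  Split: [22, 14, 14] -> [22] and [14, 14]
    Split: [14, 14] -> [14] and [14]
    Merge: [14] + [14] -> [14, 14]
  Merge: [22] + [14, 14] -> [14, 14, 22]
  Split: [23, 9, 7] -> [23] and [9, 7]
    Split: [9, 7] -> [9] and [7]
    Merge: [9] + [7] -> [7, 9]
  Merge: [23] + [7, 9] -> [7, 9, 23]
Merge: [14, 14, 22] + [7, 9, 23] -> [7, 9, 14, 14, 22, 23]

Final sorted array: [7, 9, 14, 14, 22, 23]

The merge sort proceeds by recursively splitting the array and merging sorted halves.
After all merges, the sorted array is [7, 9, 14, 14, 22, 23].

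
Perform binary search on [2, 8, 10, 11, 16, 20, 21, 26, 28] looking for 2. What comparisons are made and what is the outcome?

Binary search for 2 in [2, 8, 10, 11, 16, 20, 21, 26, 28]:

lo=0, hi=8, mid=4, arr[mid]=16 -> 16 > 2, search left half
lo=0, hi=3, mid=1, arr[mid]=8 -> 8 > 2, search left half
lo=0, hi=0, mid=0, arr[mid]=2 -> Found target at index 0!

Binary search finds 2 at index 0 after 3 comparisons. The search repeatedly halves the search space by comparing with the middle element.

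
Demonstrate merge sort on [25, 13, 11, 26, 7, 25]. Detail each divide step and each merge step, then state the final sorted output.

Merge sort trace:

Split: [25, 13, 11, 26, 7, 25] -> [25, 13, 11] and [26, 7, 25]
  Split: [25, 13, 11] -> [25] and [13, 11]
    Split: [13, 11] -> [13] and [11]
    Merge: [13] + [11] -> [11, 13]
  Merge: [25] + [11, 13] -> [11, 13, 25]
  Split: [26, 7, 25] -> [26] and [7, 25]
    Split: [7, 25] -> [7] and [25]
    Merge: [7] + [25] -> [7, 25]
  Merge: [26] + [7, 25] -> [7, 25, 26]
Merge: [11, 13, 25] + [7, 25, 26] -> [7, 11, 13, 25, 25, 26]

Final sorted array: [7, 11, 13, 25, 25, 26]

The merge sort proceeds by recursively splitting the array and merging sorted halves.
After all merges, the sorted array is [7, 11, 13, 25, 25, 26].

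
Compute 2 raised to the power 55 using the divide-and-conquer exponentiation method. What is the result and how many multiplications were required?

Computing 2^55 by squaring (build up from 2^1; each line after the first costs one multiplication):

2^1 = 2
2^2 = (2^1)^2 = 2^2 = 4
2^3 = 2 * 2^2 = 2 * 4 = 8
2^6 = (2^3)^2 = 8^2 = 64
2^12 = (2^6)^2 = 64^2 = 4096
2^13 = 2 * 2^12 = 2 * 4096 = 8192
2^26 = (2^13)^2 = 8192^2 = 67108864
2^27 = 2 * 2^26 = 2 * 67108864 = 134217728
2^54 = (2^27)^2 = 134217728^2 = 18014398509481984
2^55 = 2 * 2^54 = 2 * 18014398509481984 = 36028797018963968

Result: 36028797018963968
Multiplications needed: 9 (9 lines after 2^1)

2^55 = 36028797018963968. Using exponentiation by squaring, this requires 9 multiplications. The key idea: if the exponent is even, square the half-power; if odd, multiply by the base once.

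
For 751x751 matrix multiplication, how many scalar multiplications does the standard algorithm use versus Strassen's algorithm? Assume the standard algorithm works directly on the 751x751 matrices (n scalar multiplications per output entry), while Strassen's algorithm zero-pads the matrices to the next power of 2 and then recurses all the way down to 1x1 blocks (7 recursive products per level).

Matrix multiplication for 751x751 matrices:

Strassen's algorithm requires power-of-2 dimensions. Pad 751x751 to 1024x1024 (next power of 2).

Standard algorithm: 751^3 = 423564751 multiplications
Strassen's algorithm: 7^(log2(1024)) = 7^10 = 282475249 multiplications
Savings: 423564751 - 282475249 = 141089502 multiplications

Standard: 423564751 multiplications (751^3). Strassen: 282475249 multiplications (7^10, after padding to 1024x1024). Strassen reduces 8 recursive multiplications to 7 at each level.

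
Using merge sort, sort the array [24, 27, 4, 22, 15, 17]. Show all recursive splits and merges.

Merge sort trace:

Split: [24, 27, 4, 22, 15, 17] -> [24, 27, 4] and [22, 15, 17]
  Split: [24, 27, 4] -> [24] and [27, 4]
    Split: [27, 4] -> [27] and [4]
    Merge: [27] + [4] -> [4, 27]
  Merge: [24] + [4, 27] -> [4, 24, 27]
  Split: [22, 15, 17] -> [22] and [15, 17]
    Split: [15, 17] -> [15] and [17]
    Merge: [15] + [17] -> [15, 17]
  Merge: [22] + [15, 17] -> [15, 17, 22]
Merge: [4, 24, 27] + [15, 17, 22] -> [4, 15, 17, 22, 24, 27]

Final sorted array: [4, 15, 17, 22, 24, 27]

The merge sort proceeds by recursively splitting the array and merging sorted halves.
After all merges, the sorted array is [4, 15, 17, 22, 24, 27].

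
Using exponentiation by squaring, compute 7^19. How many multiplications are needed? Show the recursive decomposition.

Computing 7^19 by squaring (build up from 7^1; each line after the first costs one multiplication):

7^1 = 7
7^2 = (7^1)^2 = 7^2 = 49
7^4 = (7^2)^2 = 49^2 = 2401
7^8 = (7^4)^2 = 2401^2 = 5764801
7^9 = 7 * 7^8 = 7 * 5764801 = 40353607
7^18 = (7^9)^2 = 40353607^2 = 1628413597910449
7^19 = 7 * 7^18 = 7 * 1628413597910449 = 11398895185373143

Result: 11398895185373143
Multiplications needed: 6 (6 lines after 7^1)

7^19 = 11398895185373143. Using exponentiation by squaring, this requires 6 multiplications. The key idea: if the exponent is even, square the half-power; if odd, multiply by the base once.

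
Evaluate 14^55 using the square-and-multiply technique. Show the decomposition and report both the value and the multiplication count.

Computing 14^55 by squaring (build up from 14^1; each line after the first costs one multiplication):

14^1 = 14
14^2 = (14^1)^2 = 14^2 = 196
14^3 = 14 * 14^2 = 14 * 196 = 2744
14^6 = (14^3)^2 = 2744^2 = 7529536
14^12 = (14^6)^2 = 7529536^2 = 56693912375296
14^13 = 14 * 14^12 = 14 * 56693912375296 = 793714773254144
14^26 = (14^13)^2 = 793714773254144^2 = 629983141281877223603213172736
14^27 = 14 * 14^26 = 14 * 629983141281877223603213172736 = 8819763977946281130444984418304
14^54 = (14^27)^2 = 8819763977946281130444984418304^2 = 77788236626678808982722471083604074886584214739573349250236416
14^55 = 14 * 14^54 = 14 * 77788236626678808982722471083604074886584214739573349250236416 = 1089035312773503325758114595170457048412179006354026889503309824

Result: 1089035312773503325758114595170457048412179006354026889503309824
Multiplications needed: 9 (9 lines after 14^1)

14^55 = 1089035312773503325758114595170457048412179006354026889503309824. Using exponentiation by squaring, this requires 9 multiplications. The key idea: if the exponent is even, square the half-power; if odd, multiply by the base once.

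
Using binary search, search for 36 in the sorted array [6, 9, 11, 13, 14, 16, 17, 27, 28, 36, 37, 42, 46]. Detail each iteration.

Binary search for 36 in [6, 9, 11, 13, 14, 16, 17, 27, 28, 36, 37, 42, 46]:

lo=0, hi=12, mid=6, arr[mid]=17 -> 17 < 36, search right half
lo=7, hi=12, mid=9, arr[mid]=36 -> Found target at index 9!

Binary search finds 36 at index 9 after 2 comparisons. The search repeatedly halves the search space by comparing with the middle element.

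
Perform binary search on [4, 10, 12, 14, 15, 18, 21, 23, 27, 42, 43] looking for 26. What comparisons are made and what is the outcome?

Binary search for 26 in [4, 10, 12, 14, 15, 18, 21, 23, 27, 42, 43]:

lo=0, hi=10, mid=5, arr[mid]=18 -> 18 < 26, search right half
lo=6, hi=10, mid=8, arr[mid]=27 -> 27 > 26, search left half
lo=6, hi=7, mid=6, arr[mid]=21 -> 21 < 26, search right half
lo=7, hi=7, mid=7, arr[mid]=23 -> 23 < 26, search right half
lo=8 > hi=7, target 26 not found

Binary search determines that 26 is not in the array after 4 comparisons. The search space was exhausted without finding the target.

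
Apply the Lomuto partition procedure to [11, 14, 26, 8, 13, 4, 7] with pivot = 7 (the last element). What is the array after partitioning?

Lomuto partition with pivot = 7:

Initial array: [11, 14, 26, 8, 13, 4, 7]

arr[0]=11 > 7: no swap
arr[1]=14 > 7: no swap
arr[2]=26 > 7: no swap
arr[3]=8 > 7: no swap
arr[4]=13 > 7: no swap
arr[5]=4 <= 7: swap with position 0, array becomes [4, 14, 26, 8, 13, 11, 7]

Place pivot at position 1: [4, 7, 26, 8, 13, 11, 14]
Pivot position: 1

After partitioning with pivot 7, the array becomes [4, 7, 26, 8, 13, 11, 14]. The pivot is placed at index 1. All elements to the left of the pivot are <= 7, and all elements to the right are > 7.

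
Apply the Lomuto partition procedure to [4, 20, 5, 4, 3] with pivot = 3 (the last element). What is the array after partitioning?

Lomuto partition with pivot = 3:

Initial array: [4, 20, 5, 4, 3]

arr[0]=4 > 3: no swap
arr[1]=20 > 3: no swap
arr[2]=5 > 3: no swap
arr[3]=4 > 3: no swap

Place pivot at position 0: [3, 20, 5, 4, 4]
Pivot position: 0

After partitioning with pivot 3, the array becomes [3, 20, 5, 4, 4]. The pivot is placed at index 0. All elements to the left of the pivot are <= 3, and all elements to the right are > 3.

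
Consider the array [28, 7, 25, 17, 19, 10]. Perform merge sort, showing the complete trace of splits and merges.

Merge sort trace:

Split: [28, 7, 25, 17, 19, 10] -> [28, 7, 25] and [17, 19, 10]
  Split: [28, 7, 25] -> [28] and [7, 25]
    Split: [7, 25] -> [7] and [25]
    Merge: [7] + [25] -> [7, 25]
  Merge: [28] + [7, 25] -> [7, 25, 28]
  Split: [17, 19, 10] -> [17] and [19, 10]
    Split: [19, 10] -> [19] and [10]
    Merge: [19] + [10] -> [10, 19]
  Merge: [17] + [10, 19] -> [10, 17, 19]
Merge: [7, 25, 28] + [10, 17, 19] -> [7, 10, 17, 19, 25, 28]

Final sorted array: [7, 10, 17, 19, 25, 28]

The merge sort proceeds by recursively splitting the array and merging sorted halves.
After all merges, the sorted array is [7, 10, 17, 19, 25, 28].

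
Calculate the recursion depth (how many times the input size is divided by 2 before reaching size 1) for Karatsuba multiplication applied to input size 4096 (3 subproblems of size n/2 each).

For divide and conquer with division factor 2:

Problem sizes at each level:
Level 0: 4096
Level 1: 2048
Level 2: 1024
Level 3: 512
Level 4: 256
Level 5: 128
Level 6: 64
Level 7: 32
Level 8: 16
Level 9: 8
Level 10: 4
Level 11: 2
Level 12: 1

The root is level 0 and the size-1 base case is level 12 (the tree spans levels 0 through 12, i.e. 13 levels counting the root), so the depth is the number of divisions: log_2(4096) = 12

The recursion tree depth is log_2(4096) = 12. At each level, the problem size is divided by 2, so it takes 12 divisions to reduce to a base case of size 1. The algorithm makes 3 recursive calls at each level.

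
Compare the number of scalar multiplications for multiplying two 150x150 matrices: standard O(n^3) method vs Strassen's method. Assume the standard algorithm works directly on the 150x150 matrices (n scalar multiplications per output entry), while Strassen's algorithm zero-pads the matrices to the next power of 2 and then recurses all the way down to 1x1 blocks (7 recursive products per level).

Matrix multiplication for 150x150 matrices:

Strassen's algorithm requires power-of-2 dimensions. Pad 150x150 to 256x256 (next power of 2).

Standard algorithm: 150^3 = 3375000 multiplications
Strassen's algorithm: 7^(log2(256)) = 7^8 = 5764801 multiplications
Difference: 3375000 - 5764801 = -2389801 (Strassen uses MORE here due to padding overhead — for small or just-over-power-of-2 n, padding can outweigh the per-level savings)

Standard: 3375000 multiplications (150^3). Strassen: 5764801 multiplications (7^8, after padding to 256x256). Strassen reduces 8 recursive multiplications to 7 at each level.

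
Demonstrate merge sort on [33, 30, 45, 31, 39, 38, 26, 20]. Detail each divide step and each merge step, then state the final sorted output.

Merge sort trace:

Split: [33, 30, 45, 31, 39, 38, 26, 20] -> [33, 30, 45, 31] and [39, 38, 26, 20]
  Split: [33, 30, 45, 31] -> [33, 30] and [45, 31]
    Split: [33, 30] -> [33] and [30]
    Merge: [33] + [30] -> [30, 33]
    Split: [45, 31] -> [45] and [31]
    Merge: [45] + [31] -> [31, 45]
  Merge: [30, 33] + [31, 45] -> [30, 31, 33, 45]
  Split: [39, 38, 26, 20] -> [39, 38] and [26, 20]
    Split: [39, 38] -> [39] and [38]
    Merge: [39] + [38] -> [38, 39]
    Split: [26, 20] -> [26] and [20]
    Merge: [26] + [20] -> [20, 26]
  Merge: [38, 39] + [20, 26] -> [20, 26, 38, 39]
Merge: [30, 31, 33, 45] + [20, 26, 38, 39] -> [20, 26, 30, 31, 33, 38, 39, 45]

Final sorted array: [20, 26, 30, 31, 33, 38, 39, 45]

The merge sort proceeds by recursively splitting the array and merging sorted halves.
After all merges, the sorted array is [20, 26, 30, 31, 33, 38, 39, 45].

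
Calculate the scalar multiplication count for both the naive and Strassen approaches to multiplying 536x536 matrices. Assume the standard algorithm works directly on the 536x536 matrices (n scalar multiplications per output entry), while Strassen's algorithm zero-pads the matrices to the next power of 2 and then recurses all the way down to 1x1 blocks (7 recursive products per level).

Matrix multiplication for 536x536 matrices:

Strassen's algorithm requires power-of-2 dimensions. Pad 536x536 to 1024x1024 (next power of 2).

Standard algorithm: 536^3 = 153990656 multiplications
Strassen's algorithm: 7^(log2(1024)) = 7^10 = 282475249 multiplications
Difference: 153990656 - 282475249 = -128484593 (Strassen uses MORE here due to padding overhead — for small or just-over-power-of-2 n, padding can outweigh the per-level savings)

Standard: 153990656 multiplications (536^3). Strassen: 282475249 multiplications (7^10, after padding to 1024x1024). Strassen reduces 8 recursive multiplications to 7 at each level.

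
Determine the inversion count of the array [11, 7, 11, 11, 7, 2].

Finding inversions in [11, 7, 11, 11, 7, 2]:

(0, 1): arr[0]=11 > arr[1]=7
(0, 4): arr[0]=11 > arr[4]=7
(0, 5): arr[0]=11 > arr[5]=2
(1, 5): arr[1]=7 > arr[5]=2
(2, 4): arr[2]=11 > arr[4]=7
(2, 5): arr[2]=11 > arr[5]=2
(3, 4): arr[3]=11 > arr[4]=7
(3, 5): arr[3]=11 > arr[5]=2
(4, 5): arr[4]=7 > arr[5]=2

Total inversions: 9

The array has 9 inversion(s): (0,1), (0,4), (0,5), (1,5), (2,4), (2,5), (3,4), (3,5), (4,5). Each pair (i,j) satisfies i < j and arr[i] > arr[j].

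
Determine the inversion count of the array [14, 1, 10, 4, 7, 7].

Finding inversions in [14, 1, 10, 4, 7, 7]:

(0, 1): arr[0]=14 > arr[1]=1
(0, 2): arr[0]=14 > arr[2]=10
(0, 3): arr[0]=14 > arr[3]=4
(0, 4): arr[0]=14 > arr[4]=7
(0, 5): arr[0]=14 > arr[5]=7
(2, 3): arr[2]=10 > arr[3]=4
(2, 4): arr[2]=10 > arr[4]=7
(2, 5): arr[2]=10 > arr[5]=7

Total inversions: 8

The array has 8 inversion(s): (0,1), (0,2), (0,3), (0,4), (0,5), (2,3), (2,4), (2,5). Each pair (i,j) satisfies i < j and arr[i] > arr[j].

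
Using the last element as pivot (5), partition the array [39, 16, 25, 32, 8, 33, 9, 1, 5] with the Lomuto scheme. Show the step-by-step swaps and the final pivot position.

Lomuto partition with pivot = 5:

Initial array: [39, 16, 25, 32, 8, 33, 9, 1, 5]

arr[0]=39 > 5: no swap
arr[1]=16 > 5: no swap
arr[2]=25 > 5: no swap
arr[3]=32 > 5: no swap
arr[4]=8 > 5: no swap
arr[5]=33 > 5: no swap
arr[6]=9 > 5: no swap
arr[7]=1 <= 5: swap with position 0, array becomes [1, 16, 25, 32, 8, 33, 9, 39, 5]

Place pivot at position 1: [1, 5, 25, 32, 8, 33, 9, 39, 16]
Pivot position: 1

After partitioning with pivot 5, the array becomes [1, 5, 25, 32, 8, 33, 9, 39, 16]. The pivot is placed at index 1. All elements to the left of the pivot are <= 5, and all elements to the right are > 5.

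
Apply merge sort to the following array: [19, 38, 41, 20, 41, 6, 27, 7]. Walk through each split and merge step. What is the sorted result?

Merge sort trace:

Split: [19, 38, 41, 20, 41, 6, 27, 7] -> [19, 38, 41, 20] and [41, 6, 27, 7]
  Split: [19, 38, 41, 20] -> [19, 38] and [41, 20]
    Split: [19, 38] -> [19] and [38]
    Merge: [19] + [38] -> [19, 38]
    Split: [41, 20] -> [41] and [20]
    Merge: [41] + [20] -> [20, 41]
  Merge: [19, 38] + [20, 41] -> [19, 20, 38, 41]
  Split: [41, 6, 27, 7] -> [41, 6] and [27, 7]
    Split: [41, 6] -> [41] and [6]
    Merge: [41] + [6] -> [6, 41]
    Split: [27, 7] -> [27] and [7]
    Merge: [27] + [7] -> [7, 27]
  Merge: [6, 41] + [7, 27] -> [6, 7, 27, 41]
Merge: [19, 20, 38, 41] + [6, 7, 27, 41] -> [6, 7, 19, 20, 27, 38, 41, 41]

Final sorted array: [6, 7, 19, 20, 27, 38, 41, 41]

The merge sort proceeds by recursively splitting the array and merging sorted halves.
After all merges, the sorted array is [6, 7, 19, 20, 27, 38, 41, 41].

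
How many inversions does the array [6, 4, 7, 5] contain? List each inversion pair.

Finding inversions in [6, 4, 7, 5]:

(0, 1): arr[0]=6 > arr[1]=4
(0, 3): arr[0]=6 > arr[3]=5
(2, 3): arr[2]=7 > arr[3]=5

Total inversions: 3

The array has 3 inversion(s): (0,1), (0,3), (2,3). Each pair (i,j) satisfies i < j and arr[i] > arr[j].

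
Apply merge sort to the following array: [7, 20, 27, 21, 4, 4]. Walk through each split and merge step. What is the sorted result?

Merge sort trace:

Split: [7, 20, 27, 21, 4, 4] -> [7, 20, 27] and [21, 4, 4]
  Split: [7, 20, 27] -> [7] and [20, 27]
    Split: [20, 27] -> [20] and [27]
    Merge: [20] + [27] -> [20, 27]
  Merge: [7] + [20, 27] -> [7, 20, 27]
  Split: [21, 4, 4] -> [21] and [4, 4]
    Split: [4, 4] -> [4] and [4]
    Merge: [4] + [4] -> [4, 4]
  Merge: [21] + [4, 4] -> [4, 4, 21]
Merge: [7, 20, 27] + [4, 4, 21] -> [4, 4, 7, 20, 21, 27]

Final sorted array: [4, 4, 7, 20, 21, 27]

The merge sort proceeds by recursively splitting the array and merging sorted halves.
After all merges, the sorted array is [4, 4, 7, 20, 21, 27].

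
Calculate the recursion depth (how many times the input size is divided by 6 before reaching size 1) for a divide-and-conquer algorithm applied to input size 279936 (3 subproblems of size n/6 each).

For divide and conquer with division factor 6:

Problem sizes at each level:
Level 0: 279936
Level 1: 46656
Level 2: 7776
Level 3: 1296
Level 4: 216
Level 5: 36
Level 6: 6
Level 7: 1

The root is level 0 and the size-1 base case is level 7 (the tree spans levels 0 through 7, i.e. 8 levels counting the root), so the depth is the number of divisions: log_6(279936) = 7

The recursion tree depth is log_6(279936) = 7. At each level, the problem size is divided by 6, so it takes 7 divisions to reduce to a base case of size 1. The algorithm makes 3 recursive calls at each level.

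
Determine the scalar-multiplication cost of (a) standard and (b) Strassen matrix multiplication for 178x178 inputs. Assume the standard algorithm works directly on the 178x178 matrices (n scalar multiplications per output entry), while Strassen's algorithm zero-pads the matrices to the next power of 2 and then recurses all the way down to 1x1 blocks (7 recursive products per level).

Matrix multiplication for 178x178 matrices:

Strassen's algorithm requires power-of-2 dimensions. Pad 178x178 to 256x256 (next power of 2).

Standard algorithm: 178^3 = 5639752 multiplications
Strassen's algorithm: 7^(log2(256)) = 7^8 = 5764801 multiplications
Difference: 5639752 - 5764801 = -125049 (Strassen uses MORE here due to padding overhead — for small or just-over-power-of-2 n, padding can outweigh the per-level savings)

Standard: 5639752 multiplications (178^3). Strassen: 5764801 multiplications (7^8, after padding to 256x256). Strassen reduces 8 recursive multiplications to 7 at each level.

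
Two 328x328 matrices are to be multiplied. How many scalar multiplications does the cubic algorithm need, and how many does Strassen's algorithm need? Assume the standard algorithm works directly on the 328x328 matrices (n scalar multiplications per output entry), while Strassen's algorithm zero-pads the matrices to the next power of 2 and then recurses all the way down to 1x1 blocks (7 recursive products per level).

Matrix multiplication for 328x328 matrices:

Strassen's algorithm requires power-of-2 dimensions. Pad 328x328 to 512x512 (next power of 2).

Standard algorithm: 328^3 = 35287552 multiplications
Strassen's algorithm: 7^(log2(512)) = 7^9 = 40353607 multiplications
Difference: 35287552 - 40353607 = -5066055 (Strassen uses MORE here due to padding overhead — for small or just-over-power-of-2 n, padding can outweigh the per-level savings)

Standard: 35287552 multiplications (328^3). Strassen: 40353607 multiplications (7^9, after padding to 512x512). Strassen reduces 8 recursive multiplications to 7 at each level.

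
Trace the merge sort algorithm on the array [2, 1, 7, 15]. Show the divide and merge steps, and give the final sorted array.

Merge sort trace:

Split: [2, 1, 7, 15] -> [2, 1] and [7, 15]
  Split: [2, 1] -> [2] and [1]
  Merge: [2] + [1] -> [1, 2]
  Split: [7, 15] -> [7] and [15]
  Merge: [7] + [15] -> [7, 15]
Merge: [1, 2] + [7, 15] -> [1, 2, 7, 15]

Final sorted array: [1, 2, 7, 15]

The merge sort proceeds by recursively splitting the array and merging sorted halves.
After all merges, the sorted array is [1, 2, 7, 15].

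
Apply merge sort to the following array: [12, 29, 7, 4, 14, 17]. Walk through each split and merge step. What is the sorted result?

Merge sort trace:

Split: [12, 29, 7, 4, 14, 17] -> [12, 29, 7] and [4, 14, 17]
  Split: [12, 29, 7] -> [12] and [29, 7]
    Split: [29, 7] -> [29] and [7]
    Merge: [29] + [7] -> [7, 29]
  Merge: [12] + [7, 29] -> [7, 12, 29]
  Split: [4, 14, 17] -> [4] and [14, 17]
    Split: [14, 17] -> [14] and [17]
    Merge: [14] + [17] -> [14, 17]
  Merge: [4] + [14, 17] -> [4, 14, 17]
Merge: [7, 12, 29] + [4, 14, 17] -> [4, 7, 12, 14, 17, 29]

Final sorted array: [4, 7, 12, 14, 17, 29]

The merge sort proceeds by recursively splitting the array and merging sorted halves.
After all merges, the sorted array is [4, 7, 12, 14, 17, 29].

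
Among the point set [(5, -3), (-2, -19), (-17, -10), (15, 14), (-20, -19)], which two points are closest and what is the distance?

Computing all pairwise distances among 5 points:

d((5, -3), (-2, -19)) = 17.4642
d((5, -3), (-17, -10)) = 23.0868
d((5, -3), (15, 14)) = 19.7231
d((5, -3), (-20, -19)) = 29.6816
d((-2, -19), (-17, -10)) = 17.4929
d((-2, -19), (15, 14)) = 37.1214
d((-2, -19), (-20, -19)) = 18.0
d((-17, -10), (15, 14)) = 40.0
d((-17, -10), (-20, -19)) = 9.4868 <-- minimum
d((15, 14), (-20, -19)) = 48.1041

Closest pair: (-17, -10) and (-20, -19) with distance 9.4868

The closest pair is (-17, -10) and (-20, -19) with Euclidean distance 9.4868. For 5 points, brute-force pairwise comparison is shown above. For large n, the divide-and-conquer algorithm (sort by x, recurse on halves, check the dividing strip) achieves O(n log n).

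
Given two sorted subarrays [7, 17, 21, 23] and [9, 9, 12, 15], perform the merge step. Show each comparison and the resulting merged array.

Merging process:

Compare 7 vs 9: take 7 from left. Merged: [7]
Compare 17 vs 9: take 9 from right. Merged: [7, 9]
Compare 17 vs 9: take 9 from right. Merged: [7, 9, 9]
Compare 17 vs 12: take 12 from right. Merged: [7, 9, 9, 12]
Compare 17 vs 15: take 15 from right. Merged: [7, 9, 9, 12, 15]
Append remaining from left: [17, 21, 23]. Merged: [7, 9, 9, 12, 15, 17, 21, 23]

Final merged array: [7, 9, 9, 12, 15, 17, 21, 23]
Total comparisons: 5

The merged array is [7, 9, 9, 12, 15, 17, 21, 23], requiring 5 comparisons. The merge step runs in O(n) time where n is the total number of elements.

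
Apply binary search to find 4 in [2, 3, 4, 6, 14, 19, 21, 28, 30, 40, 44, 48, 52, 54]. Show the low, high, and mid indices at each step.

Binary search for 4 in [2, 3, 4, 6, 14, 19, 21, 28, 30, 40, 44, 48, 52, 54]:

lo=0, hi=13, mid=6, arr[mid]=21 -> 21 > 4, search left half
lo=0, hi=5, mid=2, arr[mid]=4 -> Found target at index 2!

Binary search finds 4 at index 2 after 2 comparisons. The search repeatedly halves the search space by comparing with the middle element.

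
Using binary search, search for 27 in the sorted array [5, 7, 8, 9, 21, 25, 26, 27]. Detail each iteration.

Binary search for 27 in [5, 7, 8, 9, 21, 25, 26, 27]:

lo=0, hi=7, mid=3, arr[mid]=9 -> 9 < 27, search right half
lo=4, hi=7, mid=5, arr[mid]=25 -> 25 < 27, search right half
lo=6, hi=7, mid=6, arr[mid]=26 -> 26 < 27, search right half
lo=7, hi=7, mid=7, arr[mid]=27 -> Found target at index 7!

Binary search finds 27 at index 7 after 4 comparisons. The search repeatedly halves the search space by comparing with the middle element.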